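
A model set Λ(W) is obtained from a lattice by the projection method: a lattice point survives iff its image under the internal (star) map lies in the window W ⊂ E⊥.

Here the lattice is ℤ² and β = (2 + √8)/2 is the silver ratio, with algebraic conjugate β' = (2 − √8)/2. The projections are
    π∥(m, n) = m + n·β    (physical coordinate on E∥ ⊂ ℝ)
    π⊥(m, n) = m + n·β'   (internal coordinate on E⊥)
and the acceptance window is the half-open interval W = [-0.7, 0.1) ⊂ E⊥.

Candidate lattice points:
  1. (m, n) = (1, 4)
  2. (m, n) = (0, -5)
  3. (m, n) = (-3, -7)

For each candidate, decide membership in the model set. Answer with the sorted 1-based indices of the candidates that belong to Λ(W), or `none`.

Compute β' = (2−√8)/2 = -0.4142, so π⊥(m,n) = m -0.4142·n.
[1] lift (1,4): star map gives -0.6569; window check -0.7 ≤ -0.6569 < 0.1 is true → IN Λ
[2] lift (0,-5): star map gives 2.0711; window check -0.7 ≤ 2.0711 < 0.1 is false → out
[3] lift (-3,-7): star map gives -0.1005; window check -0.7 ≤ -0.1005 < 0.1 is true → IN Λ

1, 3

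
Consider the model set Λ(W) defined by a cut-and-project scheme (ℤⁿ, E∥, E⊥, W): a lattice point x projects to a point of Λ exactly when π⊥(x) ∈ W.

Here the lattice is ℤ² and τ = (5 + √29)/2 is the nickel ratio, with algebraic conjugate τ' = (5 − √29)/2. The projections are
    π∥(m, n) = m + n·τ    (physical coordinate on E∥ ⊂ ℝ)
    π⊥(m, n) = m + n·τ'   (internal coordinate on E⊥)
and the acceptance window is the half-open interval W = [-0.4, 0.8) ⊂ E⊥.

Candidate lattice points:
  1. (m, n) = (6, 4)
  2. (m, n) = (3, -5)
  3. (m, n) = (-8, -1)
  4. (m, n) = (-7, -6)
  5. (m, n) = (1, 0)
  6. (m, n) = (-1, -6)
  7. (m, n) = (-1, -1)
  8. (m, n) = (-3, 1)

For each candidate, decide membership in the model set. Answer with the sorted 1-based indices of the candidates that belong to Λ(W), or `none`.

τ' = (5−√29)/2 ≈ -0.192582.
#1 (6,4): internal coord 6 + (4)·τ' = +5.229670; +5.229670 ∉ [-0.4, 0.8) → out
#2 (3,-5): internal coord 3 + (-5)·τ' = +3.962912; +3.962912 ∉ [-0.4, 0.8) → out
#3 (-8,-1): internal coord -8 + (-1)·τ' = -7.807418; -7.807418 ∉ [-0.4, 0.8) → out
#4 (-7,-6): internal coord -7 + (-6)·τ' = -5.844506; -5.844506 ∉ [-0.4, 0.8) → out
#5 (1,0): internal coord 1 + (0)·τ' = +1.000000; +1.000000 ∉ [-0.4, 0.8) → out
#6 (-1,-6): internal coord -1 + (-6)·τ' = +0.155494; +0.155494 ∈ [-0.4, 0.8) → IN Λ
#7 (-1,-1): internal coord -1 + (-1)·τ' = -0.807418; -0.807418 ∉ [-0.4, 0.8) → out
#8 (-3,1): internal coord -3 + (1)·τ' = -3.192582; -3.192582 ∉ [-0.4, 0.8) → out

6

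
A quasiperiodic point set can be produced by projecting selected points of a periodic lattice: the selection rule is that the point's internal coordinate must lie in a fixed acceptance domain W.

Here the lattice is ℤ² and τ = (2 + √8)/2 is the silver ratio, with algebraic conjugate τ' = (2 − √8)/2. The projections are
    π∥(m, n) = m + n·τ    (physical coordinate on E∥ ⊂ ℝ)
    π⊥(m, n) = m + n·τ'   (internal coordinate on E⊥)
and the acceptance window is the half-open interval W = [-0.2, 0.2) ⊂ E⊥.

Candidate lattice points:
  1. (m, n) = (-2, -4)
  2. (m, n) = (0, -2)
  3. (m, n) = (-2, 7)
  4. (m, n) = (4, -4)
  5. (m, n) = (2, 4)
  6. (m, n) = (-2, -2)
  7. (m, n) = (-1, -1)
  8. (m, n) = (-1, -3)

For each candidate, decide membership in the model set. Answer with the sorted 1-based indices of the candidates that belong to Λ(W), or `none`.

Numerically τ ≈ 2.414214 and τ' = −1/τ ≈ -0.414214.
#1 (-2,-4): internal coord -2 + (-4)·τ' = -0.343146; -0.343146 ∉ [-0.2, 0.2) → out
#2 (0,-2): internal coord 0 + (-2)·τ' = +0.828427; +0.828427 ∉ [-0.2, 0.2) → out
#3 (-2,7): internal coord -2 + (7)·τ' = -4.899495; -4.899495 ∉ [-0.2, 0.2) → out
#4 (4,-4): internal coord 4 + (-4)·τ' = +5.656854; +5.656854 ∉ [-0.2, 0.2) → out
#5 (2,4): internal coord 2 + (4)·τ' = +0.343146; +0.343146 ∉ [-0.2, 0.2) → out
#6 (-2,-2): internal coord -2 + (-2)·τ' = -1.171573; -1.171573 ∉ [-0.2, 0.2) → out
#7 (-1,-1): internal coord -1 + (-1)·τ' = -0.585786; -0.585786 ∉ [-0.2, 0.2) → out
#8 (-1,-3): internal coord -1 + (-3)·τ' = +0.242641; +0.242641 ∉ [-0.2, 0.2) → out

none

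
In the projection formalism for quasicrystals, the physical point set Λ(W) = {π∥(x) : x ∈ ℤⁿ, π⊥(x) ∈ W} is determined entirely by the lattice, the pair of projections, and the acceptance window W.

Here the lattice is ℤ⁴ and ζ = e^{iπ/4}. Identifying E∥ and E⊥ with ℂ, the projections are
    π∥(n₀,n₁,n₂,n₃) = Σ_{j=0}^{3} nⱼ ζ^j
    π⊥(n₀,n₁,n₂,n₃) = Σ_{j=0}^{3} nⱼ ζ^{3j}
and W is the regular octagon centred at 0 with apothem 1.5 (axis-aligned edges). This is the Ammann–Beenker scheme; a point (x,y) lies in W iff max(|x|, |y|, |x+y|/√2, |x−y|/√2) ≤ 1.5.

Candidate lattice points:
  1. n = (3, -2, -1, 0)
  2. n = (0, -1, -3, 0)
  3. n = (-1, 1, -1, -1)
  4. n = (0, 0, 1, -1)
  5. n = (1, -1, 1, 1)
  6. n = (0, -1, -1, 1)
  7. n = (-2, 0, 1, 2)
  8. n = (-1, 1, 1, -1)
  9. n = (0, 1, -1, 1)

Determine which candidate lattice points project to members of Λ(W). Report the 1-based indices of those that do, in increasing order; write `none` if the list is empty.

π⊥(n) = n₀ + n₁ζ³ + n₂ζ⁶ + n₃ζ⁹ where ζ = e^{iπ/4}.
#1 (3, -2, -1, 0): internal (4.414214, -0.414214); octagon support 4.414214 vs apothem 1.5 → ∉ W
#2 (0, -1, -3, 0): internal (0.707107, 2.292893); octagon support 2.292893 vs apothem 1.5 → ∉ W
#3 (-1, 1, -1, -1): internal (-2.414214, 1.000000); octagon support 2.414214 vs apothem 1.5 → ∉ W
#4 (0, 0, 1, -1): internal (-0.707107, -1.707107); octagon support 1.707107 vs apothem 1.5 → ∉ W
#5 (1, -1, 1, 1): internal (2.414214, -1.000000); octagon support 2.414214 vs apothem 1.5 → ∉ W
#6 (0, -1, -1, 1): internal (1.414214, 1.000000); octagon support 1.707107 vs apothem 1.5 → ∉ W
#7 (-2, 0, 1, 2): internal (-0.585786, 0.414214); octagon support 0.707107 vs apothem 1.5 → ∈ W
#8 (-1, 1, 1, -1): internal (-2.414214, -1.000000); octagon support 2.414214 vs apothem 1.5 → ∉ W
#9 (0, 1, -1, 1): internal (0.000000, 2.414214); octagon support 2.414214 vs apothem 1.5 → ∉ W

7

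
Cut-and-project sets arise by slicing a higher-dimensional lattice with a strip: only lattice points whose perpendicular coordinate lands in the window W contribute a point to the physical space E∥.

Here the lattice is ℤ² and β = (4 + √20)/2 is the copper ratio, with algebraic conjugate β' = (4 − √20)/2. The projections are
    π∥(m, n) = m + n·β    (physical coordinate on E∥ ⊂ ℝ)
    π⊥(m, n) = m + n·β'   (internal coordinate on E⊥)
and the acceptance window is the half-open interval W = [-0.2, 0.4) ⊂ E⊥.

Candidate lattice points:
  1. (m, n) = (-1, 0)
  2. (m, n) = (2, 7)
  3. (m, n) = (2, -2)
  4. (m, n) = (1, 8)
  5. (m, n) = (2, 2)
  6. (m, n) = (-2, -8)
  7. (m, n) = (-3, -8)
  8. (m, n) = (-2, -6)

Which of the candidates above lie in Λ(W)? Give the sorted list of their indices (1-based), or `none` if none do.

Compute β' = (4−√20)/2 = -0.23607, so π⊥(m,n) = m -0.23607·n.
[1] lift (-1,0): star map gives -1.00000; window check -0.2 ≤ -1.00000 < 0.4 is false → out
[2] lift (2,7): star map gives 0.34752; window check -0.2 ≤ 0.34752 < 0.4 is true → IN Λ
[3] lift (2,-2): star map gives 2.47214; window check -0.2 ≤ 2.47214 < 0.4 is false → out
[4] lift (1,8): star map gives -0.88854; window check -0.2 ≤ -0.88854 < 0.4 is false → out
[5] lift (2,2): star map gives 1.52786; window check -0.2 ≤ 1.52786 < 0.4 is false → out
[6] lift (-2,-8): star map gives -0.11146; window check -0.2 ≤ -0.11146 < 0.4 is true → IN Λ
[7] lift (-3,-8): star map gives -1.11146; window check -0.2 ≤ -1.11146 < 0.4 is false → out
[8] lift (-2,-6): star map gives -0.58359; window check -0.2 ≤ -0.58359 < 0.4 is false → out

2, 6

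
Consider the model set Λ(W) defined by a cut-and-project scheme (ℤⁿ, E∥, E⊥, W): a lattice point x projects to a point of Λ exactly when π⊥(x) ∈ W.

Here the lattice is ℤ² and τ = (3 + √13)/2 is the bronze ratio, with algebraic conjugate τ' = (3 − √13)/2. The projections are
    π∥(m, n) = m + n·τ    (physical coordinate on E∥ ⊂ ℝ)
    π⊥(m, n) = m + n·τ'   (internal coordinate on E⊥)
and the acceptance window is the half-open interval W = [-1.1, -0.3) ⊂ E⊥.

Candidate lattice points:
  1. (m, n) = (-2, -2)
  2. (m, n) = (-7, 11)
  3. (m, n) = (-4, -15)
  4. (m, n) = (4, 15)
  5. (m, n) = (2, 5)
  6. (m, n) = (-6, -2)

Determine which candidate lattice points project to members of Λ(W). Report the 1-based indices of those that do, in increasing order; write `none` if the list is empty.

4

Compute τ' = (3−√13)/2 = -0.30278, so π⊥(m,n) = m -0.30278·n.
#1 (-2,-2): internal coord -2 + (-2)·τ' = -1.39445; -1.39445 ∉ [-1.1, -0.3) → out
#2 (-7,11): internal coord -7 + (11)·τ' = -10.33053; -10.33053 ∉ [-1.1, -0.3) → out
#3 (-4,-15): internal coord -4 + (-15)·τ' = +0.54163; +0.54163 ∉ [-1.1, -0.3) → out
#4 (4,15): internal coord 4 + (15)·τ' = -0.54163; -0.54163 ∈ [-1.1, -0.3) → IN Λ
#5 (2,5): internal coord 2 + (5)·τ' = +0.48612; +0.48612 ∉ [-1.1, -0.3) → out
#6 (-6,-2): internal coord -6 + (-2)·τ' = -5.39445; -5.39445 ∉ [-1.1, -0.3) → out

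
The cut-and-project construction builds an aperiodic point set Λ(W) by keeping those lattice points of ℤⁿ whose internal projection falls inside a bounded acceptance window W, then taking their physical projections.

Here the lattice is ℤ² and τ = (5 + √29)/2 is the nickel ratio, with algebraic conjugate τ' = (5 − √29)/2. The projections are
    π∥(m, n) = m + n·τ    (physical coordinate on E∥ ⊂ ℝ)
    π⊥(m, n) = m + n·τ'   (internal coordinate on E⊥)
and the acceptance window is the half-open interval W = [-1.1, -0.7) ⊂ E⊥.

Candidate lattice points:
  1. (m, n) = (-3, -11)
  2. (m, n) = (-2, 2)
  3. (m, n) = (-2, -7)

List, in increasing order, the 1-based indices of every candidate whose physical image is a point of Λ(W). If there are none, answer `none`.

1

Numerically τ ≈ 5.19258 and τ' = −1/τ ≈ -0.19258.
#1 (-3,-11): internal coord -3 + (-11)·τ' = -0.88159; -0.88159 ∈ [-1.1, -0.7) → IN Λ
#2 (-2,2): internal coord -2 + (2)·τ' = -2.38516; -2.38516 ∉ [-1.1, -0.7) → out
#3 (-2,-7): internal coord -2 + (-7)·τ' = -0.65192; -0.65192 ∉ [-1.1, -0.7) → out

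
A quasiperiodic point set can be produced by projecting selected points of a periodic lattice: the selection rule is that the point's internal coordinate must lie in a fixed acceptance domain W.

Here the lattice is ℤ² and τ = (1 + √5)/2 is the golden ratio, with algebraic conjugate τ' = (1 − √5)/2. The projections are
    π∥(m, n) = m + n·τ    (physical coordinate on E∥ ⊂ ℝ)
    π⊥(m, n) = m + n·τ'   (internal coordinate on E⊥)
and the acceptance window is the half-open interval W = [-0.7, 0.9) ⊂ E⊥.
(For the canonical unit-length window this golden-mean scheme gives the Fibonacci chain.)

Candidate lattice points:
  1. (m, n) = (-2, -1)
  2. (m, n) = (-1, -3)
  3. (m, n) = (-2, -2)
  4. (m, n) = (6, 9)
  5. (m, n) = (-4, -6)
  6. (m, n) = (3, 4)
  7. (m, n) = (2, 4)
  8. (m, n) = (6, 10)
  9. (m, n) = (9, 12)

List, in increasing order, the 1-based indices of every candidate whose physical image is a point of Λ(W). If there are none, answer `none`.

Compute τ' = (1−√5)/2 = -0.618034, so π⊥(m,n) = m -0.618034·n.
#1 (-2,-1): internal coord -2 + (-1)·τ' = -1.381966; -1.381966 ∉ [-0.7, 0.9) → out
#2 (-1,-3): internal coord -1 + (-3)·τ' = +0.854102; +0.854102 ∈ [-0.7, 0.9) → IN Λ
#3 (-2,-2): internal coord -2 + (-2)·τ' = -0.763932; -0.763932 ∉ [-0.7, 0.9) → out
#4 (6,9): internal coord 6 + (9)·τ' = +0.437694; +0.437694 ∈ [-0.7, 0.9) → IN Λ
#5 (-4,-6): internal coord -4 + (-6)·τ' = -0.291796; -0.291796 ∈ [-0.7, 0.9) → IN Λ
#6 (3,4): internal coord 3 + (4)·τ' = +0.527864; +0.527864 ∈ [-0.7, 0.9) → IN Λ
#7 (2,4): internal coord 2 + (4)·τ' = -0.472136; -0.472136 ∈ [-0.7, 0.9) → IN Λ
#8 (6,10): internal coord 6 + (10)·τ' = -0.180340; -0.180340 ∈ [-0.7, 0.9) → IN Λ
#9 (9,12): internal coord 9 + (12)·τ' = +1.583592; +1.583592 ∉ [-0.7, 0.9) → out

2, 4, 5, 6, 7, 8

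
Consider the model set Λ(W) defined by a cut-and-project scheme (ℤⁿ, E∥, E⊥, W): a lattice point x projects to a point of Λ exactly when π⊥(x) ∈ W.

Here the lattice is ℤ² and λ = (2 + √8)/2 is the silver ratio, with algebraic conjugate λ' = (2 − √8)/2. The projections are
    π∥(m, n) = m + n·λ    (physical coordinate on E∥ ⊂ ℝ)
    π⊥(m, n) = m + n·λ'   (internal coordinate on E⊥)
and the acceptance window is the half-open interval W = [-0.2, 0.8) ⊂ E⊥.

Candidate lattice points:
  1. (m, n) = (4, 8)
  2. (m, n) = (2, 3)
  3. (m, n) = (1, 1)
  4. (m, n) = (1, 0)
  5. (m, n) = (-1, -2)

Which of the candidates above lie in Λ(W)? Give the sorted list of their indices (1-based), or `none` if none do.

1, 2, 3, 5

λ' = (2−√8)/2 ≈ -0.4142.
[1] lift (4,8): star map gives 0.6863; window check -0.2 ≤ 0.6863 < 0.8 is true → IN Λ
[2] lift (2,3): star map gives 0.7574; window check -0.2 ≤ 0.7574 < 0.8 is true → IN Λ
[3] lift (1,1): star map gives 0.5858; window check -0.2 ≤ 0.5858 < 0.8 is true → IN Λ
[4] lift (1,0): star map gives 1.0000; window check -0.2 ≤ 1.0000 < 0.8 is false → out
[5] lift (-1,-2): star map gives -0.1716; window check -0.2 ≤ -0.1716 < 0.8 is true → IN Λ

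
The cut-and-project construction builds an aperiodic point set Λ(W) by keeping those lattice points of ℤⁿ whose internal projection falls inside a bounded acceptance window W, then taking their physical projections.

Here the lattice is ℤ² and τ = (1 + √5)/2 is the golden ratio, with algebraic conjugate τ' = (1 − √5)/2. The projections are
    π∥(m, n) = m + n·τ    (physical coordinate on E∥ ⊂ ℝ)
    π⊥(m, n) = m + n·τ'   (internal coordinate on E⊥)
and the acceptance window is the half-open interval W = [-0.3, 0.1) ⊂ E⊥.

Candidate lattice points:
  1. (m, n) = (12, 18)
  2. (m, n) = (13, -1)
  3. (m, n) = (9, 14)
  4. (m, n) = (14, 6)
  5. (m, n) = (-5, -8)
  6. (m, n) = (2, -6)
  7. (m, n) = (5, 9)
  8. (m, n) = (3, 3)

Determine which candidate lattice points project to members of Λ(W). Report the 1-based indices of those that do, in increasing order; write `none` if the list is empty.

5

τ' = (1−√5)/2 ≈ -0.6180.
candidate 1: (m,n)=(12,18) → π∥ = 12+18·τ ≈ 41.1246, π⊥ = 12+18·τ' ≈ 0.8754 ∉ [-0.3, 0.1) ⇒ out
candidate 2: (m,n)=(13,-1) → π∥ = 13-1·τ ≈ 11.3820, π⊥ = 13-1·τ' ≈ 13.6180 ∉ [-0.3, 0.1) ⇒ out
candidate 3: (m,n)=(9,14) → π∥ = 9+14·τ ≈ 31.6525, π⊥ = 9+14·τ' ≈ 0.3475 ∉ [-0.3, 0.1) ⇒ out
candidate 4: (m,n)=(14,6) → π∥ = 14+6·τ ≈ 23.7082, π⊥ = 14+6·τ' ≈ 10.2918 ∉ [-0.3, 0.1) ⇒ out
candidate 5: (m,n)=(-5,-8) → π∥ = -5-8·τ ≈ -17.9443, π⊥ = -5-8·τ' ≈ -0.0557 ∈ [-0.3, 0.1) ⇒ IN Λ
candidate 6: (m,n)=(2,-6) → π∥ = 2-6·τ ≈ -7.7082, π⊥ = 2-6·τ' ≈ 5.7082 ∉ [-0.3, 0.1) ⇒ out
candidate 7: (m,n)=(5,9) → π∥ = 5+9·τ ≈ 19.5623, π⊥ = 5+9·τ' ≈ -0.5623 ∉ [-0.3, 0.1) ⇒ out
candidate 8: (m,n)=(3,3) → π∥ = 3+3·τ ≈ 7.8541, π⊥ = 3+3·τ' ≈ 1.1459 ∉ [-0.3, 0.1) ⇒ out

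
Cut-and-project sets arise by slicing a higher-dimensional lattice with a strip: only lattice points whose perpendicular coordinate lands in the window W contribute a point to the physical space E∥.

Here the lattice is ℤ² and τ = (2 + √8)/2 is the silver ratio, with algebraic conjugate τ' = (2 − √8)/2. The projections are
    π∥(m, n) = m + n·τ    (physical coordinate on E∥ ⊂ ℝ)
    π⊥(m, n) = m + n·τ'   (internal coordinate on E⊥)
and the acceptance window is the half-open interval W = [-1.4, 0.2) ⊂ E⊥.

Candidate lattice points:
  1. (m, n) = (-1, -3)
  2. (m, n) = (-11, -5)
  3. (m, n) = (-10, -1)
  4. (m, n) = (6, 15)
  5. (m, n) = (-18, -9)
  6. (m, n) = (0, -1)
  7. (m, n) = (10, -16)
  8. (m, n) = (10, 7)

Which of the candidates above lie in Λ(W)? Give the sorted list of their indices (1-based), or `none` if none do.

τ' = (2−√8)/2 ≈ -0.4142.
[1] lift (-1,-3): star map gives 0.2426; window check -1.4 ≤ 0.2426 < 0.2 is false → out
[2] lift (-11,-5): star map gives -8.9289; window check -1.4 ≤ -8.9289 < 0.2 is false → out
[3] lift (-10,-1): star map gives -9.5858; window check -1.4 ≤ -9.5858 < 0.2 is false → out
[4] lift (6,15): star map gives -0.2132; window check -1.4 ≤ -0.2132 < 0.2 is true → IN Λ
[5] lift (-18,-9): star map gives -14.2721; window check -1.4 ≤ -14.2721 < 0.2 is false → out
[6] lift (0,-1): star map gives 0.4142; window check -1.4 ≤ 0.4142 < 0.2 is false → out
[7] lift (10,-16): star map gives 16.6274; window check -1.4 ≤ 16.6274 < 0.2 is false → out
[8] lift (10,7): star map gives 7.1005; window check -1.4 ≤ 7.1005 < 0.2 is false → out

4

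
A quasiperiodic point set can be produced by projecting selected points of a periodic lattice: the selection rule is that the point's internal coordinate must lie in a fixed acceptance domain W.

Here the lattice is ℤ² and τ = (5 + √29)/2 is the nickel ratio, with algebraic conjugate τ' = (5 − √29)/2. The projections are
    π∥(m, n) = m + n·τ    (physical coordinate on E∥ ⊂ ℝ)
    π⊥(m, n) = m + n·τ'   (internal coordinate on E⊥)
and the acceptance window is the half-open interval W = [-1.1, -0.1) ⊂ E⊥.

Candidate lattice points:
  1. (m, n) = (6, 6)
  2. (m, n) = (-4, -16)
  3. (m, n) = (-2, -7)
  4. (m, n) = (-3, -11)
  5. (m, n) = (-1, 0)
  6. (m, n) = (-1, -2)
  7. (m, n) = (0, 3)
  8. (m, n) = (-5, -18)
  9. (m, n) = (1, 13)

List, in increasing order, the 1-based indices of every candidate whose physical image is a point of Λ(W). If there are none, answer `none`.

2, 3, 4, 5, 6, 7

τ' = (5−√29)/2 ≈ -0.1926.
candidate 1: (m,n)=(6,6) → π∥ = 6+6·τ ≈ 37.1555, π⊥ = 6+6·τ' ≈ 4.8445 ∉ [-1.1, -0.1) ⇒ out
candidate 2: (m,n)=(-4,-16) → π∥ = -4-16·τ ≈ -87.0813, π⊥ = -4-16·τ' ≈ -0.9187 ∈ [-1.1, -0.1) ⇒ IN Λ
candidate 3: (m,n)=(-2,-7) → π∥ = -2-7·τ ≈ -38.3481, π⊥ = -2-7·τ' ≈ -0.6519 ∈ [-1.1, -0.1) ⇒ IN Λ
candidate 4: (m,n)=(-3,-11) → π∥ = -3-11·τ ≈ -60.1184, π⊥ = -3-11·τ' ≈ -0.8816 ∈ [-1.1, -0.1) ⇒ IN Λ
candidate 5: (m,n)=(-1,0) → π∥ = -1+0·τ ≈ -1.0000, π⊥ = -1+0·τ' ≈ -1.0000 ∈ [-1.1, -0.1) ⇒ IN Λ
candidate 6: (m,n)=(-1,-2) → π∥ = -1-2·τ ≈ -11.3852, π⊥ = -1-2·τ' ≈ -0.6148 ∈ [-1.1, -0.1) ⇒ IN Λ
candidate 7: (m,n)=(0,3) → π∥ = 0+3·τ ≈ 15.5777, π⊥ = 0+3·τ' ≈ -0.5777 ∈ [-1.1, -0.1) ⇒ IN Λ
candidate 8: (m,n)=(-5,-18) → π∥ = -5-18·τ ≈ -98.4665, π⊥ = -5-18·τ' ≈ -1.5335 ∉ [-1.1, -0.1) ⇒ out
candidate 9: (m,n)=(1,13) → π∥ = 1+13·τ ≈ 68.5036, π⊥ = 1+13·τ' ≈ -1.5036 ∉ [-1.1, -0.1) ⇒ out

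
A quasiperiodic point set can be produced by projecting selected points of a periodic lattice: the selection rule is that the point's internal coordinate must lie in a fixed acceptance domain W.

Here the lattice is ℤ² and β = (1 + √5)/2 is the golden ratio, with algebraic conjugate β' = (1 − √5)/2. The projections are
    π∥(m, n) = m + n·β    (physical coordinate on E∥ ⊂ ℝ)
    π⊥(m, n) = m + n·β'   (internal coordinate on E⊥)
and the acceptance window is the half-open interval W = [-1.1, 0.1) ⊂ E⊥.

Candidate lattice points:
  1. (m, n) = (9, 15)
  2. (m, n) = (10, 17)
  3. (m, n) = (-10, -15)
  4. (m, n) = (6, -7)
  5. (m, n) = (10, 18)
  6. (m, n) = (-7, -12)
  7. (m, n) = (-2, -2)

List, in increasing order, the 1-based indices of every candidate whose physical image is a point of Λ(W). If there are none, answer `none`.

Compute β' = (1−√5)/2 = -0.6180, so π⊥(m,n) = m -0.6180·n.
candidate 1: (m,n)=(9,15) → π∥ = 9+15·β ≈ 33.2705, π⊥ = 9+15·β' ≈ -0.2705 ∈ [-1.1, 0.1) ⇒ IN Λ
candidate 2: (m,n)=(10,17) → π∥ = 10+17·β ≈ 37.5066, π⊥ = 10+17·β' ≈ -0.5066 ∈ [-1.1, 0.1) ⇒ IN Λ
candidate 3: (m,n)=(-10,-15) → π∥ = -10-15·β ≈ -34.2705, π⊥ = -10-15·β' ≈ -0.7295 ∈ [-1.1, 0.1) ⇒ IN Λ
candidate 4: (m,n)=(6,-7) → π∥ = 6-7·β ≈ -5.3262, π⊥ = 6-7·β' ≈ 10.3262 ∉ [-1.1, 0.1) ⇒ out
candidate 5: (m,n)=(10,18) → π∥ = 10+18·β ≈ 39.1246, π⊥ = 10+18·β' ≈ -1.1246 ∉ [-1.1, 0.1) ⇒ out
candidate 6: (m,n)=(-7,-12) → π∥ = -7-12·β ≈ -26.4164, π⊥ = -7-12·β' ≈ 0.4164 ∉ [-1.1, 0.1) ⇒ out
candidate 7: (m,n)=(-2,-2) → π∥ = -2-2·β ≈ -5.2361, π⊥ = -2-2·β' ≈ -0.7639 ∈ [-1.1, 0.1) ⇒ IN Λ

1, 2, 3, 7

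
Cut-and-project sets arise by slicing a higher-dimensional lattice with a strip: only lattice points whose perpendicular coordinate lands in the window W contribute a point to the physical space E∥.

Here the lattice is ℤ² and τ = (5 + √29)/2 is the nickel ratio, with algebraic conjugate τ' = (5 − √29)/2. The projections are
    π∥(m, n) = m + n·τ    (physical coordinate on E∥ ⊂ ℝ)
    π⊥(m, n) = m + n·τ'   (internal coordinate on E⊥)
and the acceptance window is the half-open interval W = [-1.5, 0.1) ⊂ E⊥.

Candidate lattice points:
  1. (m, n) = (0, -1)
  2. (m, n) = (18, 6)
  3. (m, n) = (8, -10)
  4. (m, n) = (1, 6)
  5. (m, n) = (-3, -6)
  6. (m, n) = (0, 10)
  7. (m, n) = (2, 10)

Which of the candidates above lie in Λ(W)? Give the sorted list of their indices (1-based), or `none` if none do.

4, 7

τ' = (5−√29)/2 ≈ -0.1926.
#1 (0,-1): internal coord 0 + (-1)·τ' = +0.1926; +0.1926 ∉ [-1.5, 0.1) → out
#2 (18,6): internal coord 18 + (6)·τ' = +16.8445; +16.8445 ∉ [-1.5, 0.1) → out
#3 (8,-10): internal coord 8 + (-10)·τ' = +9.9258; +9.9258 ∉ [-1.5, 0.1) → out
#4 (1,6): internal coord 1 + (6)·τ' = -0.1555; -0.1555 ∈ [-1.5, 0.1) → IN Λ
#5 (-3,-6): internal coord -3 + (-6)·τ' = -1.8445; -1.8445 ∉ [-1.5, 0.1) → out
#6 (0,10): internal coord 0 + (10)·τ' = -1.9258; -1.9258 ∉ [-1.5, 0.1) → out
#7 (2,10): internal coord 2 + (10)·τ' = +0.0742; +0.0742 ∈ [-1.5, 0.1) → IN Λ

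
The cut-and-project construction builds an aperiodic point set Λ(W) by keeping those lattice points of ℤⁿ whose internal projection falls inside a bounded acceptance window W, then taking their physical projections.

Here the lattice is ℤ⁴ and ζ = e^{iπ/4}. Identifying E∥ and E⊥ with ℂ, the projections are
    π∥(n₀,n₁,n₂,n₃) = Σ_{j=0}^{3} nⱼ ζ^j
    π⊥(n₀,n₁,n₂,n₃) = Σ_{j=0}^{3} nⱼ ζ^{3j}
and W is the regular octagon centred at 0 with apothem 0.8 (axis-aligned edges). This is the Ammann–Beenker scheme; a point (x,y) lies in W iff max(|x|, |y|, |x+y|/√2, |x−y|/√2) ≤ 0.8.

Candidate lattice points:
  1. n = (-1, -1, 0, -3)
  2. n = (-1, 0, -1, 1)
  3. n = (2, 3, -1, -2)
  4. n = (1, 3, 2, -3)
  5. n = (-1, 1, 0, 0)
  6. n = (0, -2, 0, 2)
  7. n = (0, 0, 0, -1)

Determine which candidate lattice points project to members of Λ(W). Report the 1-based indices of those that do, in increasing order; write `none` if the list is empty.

none

π⊥(n) = n₀ + n₁ζ³ + n₂ζ⁶ + n₃ζ⁹ where ζ = e^{iπ/4}.
candidate 1: n = (-1, -1, 0, -3) → π⊥ ≈ (-2.4142, -2.8284); max(|x|,|y|,|x±y|/√2) = 3.7071 > 0.8 ⇒ ∉ W
candidate 2: n = (-1, 0, -1, 1) → π⊥ ≈ (-0.2929, +1.7071); max(|x|,|y|,|x±y|/√2) = 1.7071 > 0.8 ⇒ ∉ W
candidate 3: n = (2, 3, -1, -2) → π⊥ ≈ (-1.5355, +1.7071); max(|x|,|y|,|x±y|/√2) = 2.2929 > 0.8 ⇒ ∉ W
candidate 4: n = (1, 3, 2, -3) → π⊥ ≈ (-3.2426, -2.0000); max(|x|,|y|,|x±y|/√2) = 3.7071 > 0.8 ⇒ ∉ W
candidate 5: n = (-1, 1, 0, 0) → π⊥ ≈ (-1.7071, +0.7071); max(|x|,|y|,|x±y|/√2) = 1.7071 > 0.8 ⇒ ∉ W
candidate 6: n = (0, -2, 0, 2) → π⊥ ≈ (+2.8284, +0.0000); max(|x|,|y|,|x±y|/√2) = 2.8284 > 0.8 ⇒ ∉ W
candidate 7: n = (0, 0, 0, -1) → π⊥ ≈ (-0.7071, -0.7071); max(|x|,|y|,|x±y|/√2) = 1.0000 > 0.8 ⇒ ∉ W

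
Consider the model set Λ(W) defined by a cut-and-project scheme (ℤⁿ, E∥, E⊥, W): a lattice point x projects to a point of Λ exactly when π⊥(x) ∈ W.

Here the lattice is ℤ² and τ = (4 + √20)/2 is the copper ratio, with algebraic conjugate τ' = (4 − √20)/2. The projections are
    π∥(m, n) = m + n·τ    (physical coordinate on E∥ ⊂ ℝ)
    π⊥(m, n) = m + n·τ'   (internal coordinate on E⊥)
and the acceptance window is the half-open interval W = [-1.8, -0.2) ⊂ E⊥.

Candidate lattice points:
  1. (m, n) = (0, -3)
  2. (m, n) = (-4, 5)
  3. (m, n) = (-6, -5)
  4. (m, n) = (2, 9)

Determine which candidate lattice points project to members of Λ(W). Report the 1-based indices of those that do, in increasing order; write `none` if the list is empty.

none

τ' = (4−√20)/2 ≈ -0.23607.
#1 (0,-3): internal coord 0 + (-3)·τ' = +0.70820; +0.70820 ∉ [-1.8, -0.2) → out
#2 (-4,5): internal coord -4 + (5)·τ' = -5.18034; -5.18034 ∉ [-1.8, -0.2) → out
#3 (-6,-5): internal coord -6 + (-5)·τ' = -4.81966; -4.81966 ∉ [-1.8, -0.2) → out
#4 (2,9): internal coord 2 + (9)·τ' = -0.12461; -0.12461 ∉ [-1.8, -0.2) → out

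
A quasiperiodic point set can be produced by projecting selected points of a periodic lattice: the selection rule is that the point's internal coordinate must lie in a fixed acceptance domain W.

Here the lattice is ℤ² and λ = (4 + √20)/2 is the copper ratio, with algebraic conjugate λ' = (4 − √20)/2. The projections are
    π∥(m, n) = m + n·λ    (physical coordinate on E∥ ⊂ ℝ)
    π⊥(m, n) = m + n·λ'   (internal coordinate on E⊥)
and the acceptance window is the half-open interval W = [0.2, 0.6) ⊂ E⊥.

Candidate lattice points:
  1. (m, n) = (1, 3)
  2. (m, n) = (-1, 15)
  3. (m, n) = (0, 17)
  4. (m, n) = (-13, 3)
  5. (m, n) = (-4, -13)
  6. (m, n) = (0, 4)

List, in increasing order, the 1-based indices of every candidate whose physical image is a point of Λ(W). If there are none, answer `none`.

Compute λ' = (4−√20)/2 = -0.236068, so π⊥(m,n) = m -0.236068·n.
[1] lift (1,3): star map gives 0.291796; window check 0.2 ≤ 0.291796 < 0.6 is true → IN Λ
[2] lift (-1,15): star map gives -4.541020; window check 0.2 ≤ -4.541020 < 0.6 is false → out
[3] lift (0,17): star map gives -4.013156; window check 0.2 ≤ -4.013156 < 0.6 is false → out
[4] lift (-13,3): star map gives -13.708204; window check 0.2 ≤ -13.708204 < 0.6 is false → out
[5] lift (-4,-13): star map gives -0.931116; window check 0.2 ≤ -0.931116 < 0.6 is false → out
[6] lift (0,4): star map gives -0.944272; window check 0.2 ≤ -0.944272 < 0.6 is false → out

1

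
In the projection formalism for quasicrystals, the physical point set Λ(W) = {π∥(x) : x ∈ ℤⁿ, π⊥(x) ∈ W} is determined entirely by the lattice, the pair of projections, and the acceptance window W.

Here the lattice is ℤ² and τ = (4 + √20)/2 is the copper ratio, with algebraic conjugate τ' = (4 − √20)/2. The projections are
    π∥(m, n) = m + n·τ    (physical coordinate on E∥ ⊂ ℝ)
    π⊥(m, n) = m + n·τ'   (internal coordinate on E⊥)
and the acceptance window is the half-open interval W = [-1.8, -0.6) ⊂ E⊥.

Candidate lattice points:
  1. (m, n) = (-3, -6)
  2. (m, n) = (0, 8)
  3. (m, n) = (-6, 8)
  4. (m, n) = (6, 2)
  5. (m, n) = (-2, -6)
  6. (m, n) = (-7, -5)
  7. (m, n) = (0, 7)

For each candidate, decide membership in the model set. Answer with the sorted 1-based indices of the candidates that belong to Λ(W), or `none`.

Numerically τ ≈ 4.23607 and τ' = −1/τ ≈ -0.23607.
[1] lift (-3,-6): star map gives -1.58359; window check -1.8 ≤ -1.58359 < -0.6 is true → IN Λ
[2] lift (0,8): star map gives -1.88854; window check -1.8 ≤ -1.88854 < -0.6 is false → out
[3] lift (-6,8): star map gives -7.88854; window check -1.8 ≤ -7.88854 < -0.6 is false → out
[4] lift (6,2): star map gives 5.52786; window check -1.8 ≤ 5.52786 < -0.6 is false → out
[5] lift (-2,-6): star map gives -0.58359; window check -1.8 ≤ -0.58359 < -0.6 is false → out
[6] lift (-7,-5): star map gives -5.81966; window check -1.8 ≤ -5.81966 < -0.6 is false → out
[7] lift (0,7): star map gives -1.65248; window check -1.8 ≤ -1.65248 < -0.6 is true → IN Λ

1, 7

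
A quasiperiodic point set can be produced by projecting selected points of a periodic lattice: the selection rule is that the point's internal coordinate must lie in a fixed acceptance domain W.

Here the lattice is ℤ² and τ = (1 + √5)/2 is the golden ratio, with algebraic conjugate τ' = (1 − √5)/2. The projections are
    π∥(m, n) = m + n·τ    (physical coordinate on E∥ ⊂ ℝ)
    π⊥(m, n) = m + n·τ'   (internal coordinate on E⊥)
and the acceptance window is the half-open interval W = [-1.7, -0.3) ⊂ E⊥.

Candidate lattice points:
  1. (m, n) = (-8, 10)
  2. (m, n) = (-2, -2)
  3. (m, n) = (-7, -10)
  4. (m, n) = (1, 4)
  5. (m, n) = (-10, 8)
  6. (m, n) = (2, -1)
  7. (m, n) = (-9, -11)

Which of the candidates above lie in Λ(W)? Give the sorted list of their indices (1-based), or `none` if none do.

2, 3, 4

Compute τ' = (1−√5)/2 = -0.61803, so π⊥(m,n) = m -0.61803·n.
[1] lift (-8,10): star map gives -14.18034; window check -1.7 ≤ -14.18034 < -0.3 is false → out
[2] lift (-2,-2): star map gives -0.76393; window check -1.7 ≤ -0.76393 < -0.3 is true → IN Λ
[3] lift (-7,-10): star map gives -0.81966; window check -1.7 ≤ -0.81966 < -0.3 is true → IN Λ
[4] lift (1,4): star map gives -1.47214; window check -1.7 ≤ -1.47214 < -0.3 is true → IN Λ
[5] lift (-10,8): star map gives -14.94427; window check -1.7 ≤ -14.94427 < -0.3 is false → out
[6] lift (2,-1): star map gives 2.61803; window check -1.7 ≤ 2.61803 < -0.3 is false → out
[7] lift (-9,-11): star map gives -2.20163; window check -1.7 ≤ -2.20163 < -0.3 is false → out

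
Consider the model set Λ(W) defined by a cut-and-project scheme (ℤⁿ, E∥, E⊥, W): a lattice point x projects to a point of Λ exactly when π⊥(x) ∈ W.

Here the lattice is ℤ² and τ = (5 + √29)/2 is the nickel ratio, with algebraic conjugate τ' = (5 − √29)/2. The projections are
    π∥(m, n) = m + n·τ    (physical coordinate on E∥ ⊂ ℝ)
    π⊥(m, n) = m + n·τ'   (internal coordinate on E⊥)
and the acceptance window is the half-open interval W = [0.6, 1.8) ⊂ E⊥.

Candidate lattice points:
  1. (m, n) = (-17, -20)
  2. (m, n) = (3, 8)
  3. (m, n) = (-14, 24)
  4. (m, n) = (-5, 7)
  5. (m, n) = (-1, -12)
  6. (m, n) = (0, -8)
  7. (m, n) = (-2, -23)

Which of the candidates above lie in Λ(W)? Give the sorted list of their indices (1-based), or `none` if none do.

2, 5, 6

τ' = (5−√29)/2 ≈ -0.192582.
#1 (-17,-20): internal coord -17 + (-20)·τ' = -13.148352; -13.148352 ∉ [0.6, 1.8) → out
#2 (3,8): internal coord 3 + (8)·τ' = +1.459341; +1.459341 ∈ [0.6, 1.8) → IN Λ
#3 (-14,24): internal coord -14 + (24)·τ' = -18.621978; -18.621978 ∉ [0.6, 1.8) → out
#4 (-5,7): internal coord -5 + (7)·τ' = -6.348077; -6.348077 ∉ [0.6, 1.8) → out
#5 (-1,-12): internal coord -1 + (-12)·τ' = +1.310989; +1.310989 ∈ [0.6, 1.8) → IN Λ
#6 (0,-8): internal coord 0 + (-8)·τ' = +1.540659; +1.540659 ∈ [0.6, 1.8) → IN Λ
#7 (-2,-23): internal coord -2 + (-23)·τ' = +2.429395; +2.429395 ∉ [0.6, 1.8) → out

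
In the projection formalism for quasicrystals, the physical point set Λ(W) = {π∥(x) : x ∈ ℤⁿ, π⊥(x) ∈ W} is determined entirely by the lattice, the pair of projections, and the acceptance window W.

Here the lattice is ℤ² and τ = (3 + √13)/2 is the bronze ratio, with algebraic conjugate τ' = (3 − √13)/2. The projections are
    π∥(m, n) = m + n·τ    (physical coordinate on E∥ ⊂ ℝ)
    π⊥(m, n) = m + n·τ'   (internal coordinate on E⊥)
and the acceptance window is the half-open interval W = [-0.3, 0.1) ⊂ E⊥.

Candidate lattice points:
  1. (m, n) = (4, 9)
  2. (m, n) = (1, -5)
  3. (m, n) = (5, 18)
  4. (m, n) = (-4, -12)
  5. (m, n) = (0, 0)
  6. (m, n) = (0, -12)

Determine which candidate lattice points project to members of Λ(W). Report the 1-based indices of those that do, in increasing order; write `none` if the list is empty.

τ' = (3−√13)/2 ≈ -0.3028.
#1 (4,9): internal coord 4 + (9)·τ' = +1.2750; +1.2750 ∉ [-0.3, 0.1) → out
#2 (1,-5): internal coord 1 + (-5)·τ' = +2.5139; +2.5139 ∉ [-0.3, 0.1) → out
#3 (5,18): internal coord 5 + (18)·τ' = -0.4500; -0.4500 ∉ [-0.3, 0.1) → out
#4 (-4,-12): internal coord -4 + (-12)·τ' = -0.3667; -0.3667 ∉ [-0.3, 0.1) → out
#5 (0,0): internal coord 0 + (0)·τ' = +0.0000; +0.0000 ∈ [-0.3, 0.1) → IN Λ
#6 (0,-12): internal coord 0 + (-12)·τ' = +3.6333; +3.6333 ∉ [-0.3, 0.1) → out

5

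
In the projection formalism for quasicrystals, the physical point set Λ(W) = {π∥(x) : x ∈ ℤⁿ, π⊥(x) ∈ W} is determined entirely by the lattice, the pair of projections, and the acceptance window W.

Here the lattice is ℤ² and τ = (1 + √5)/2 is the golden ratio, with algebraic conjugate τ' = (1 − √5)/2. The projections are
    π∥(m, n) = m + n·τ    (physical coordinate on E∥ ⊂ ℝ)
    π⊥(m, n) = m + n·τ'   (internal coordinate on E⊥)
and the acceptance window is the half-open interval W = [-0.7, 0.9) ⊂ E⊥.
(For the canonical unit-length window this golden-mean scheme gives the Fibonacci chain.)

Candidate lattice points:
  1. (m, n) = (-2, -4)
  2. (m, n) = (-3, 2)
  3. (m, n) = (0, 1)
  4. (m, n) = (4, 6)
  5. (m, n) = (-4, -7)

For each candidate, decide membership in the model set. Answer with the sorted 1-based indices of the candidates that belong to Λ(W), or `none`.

Numerically τ ≈ 1.618034 and τ' = −1/τ ≈ -0.618034.
#1 (-2,-4): internal coord -2 + (-4)·τ' = +0.472136; +0.472136 ∈ [-0.7, 0.9) → IN Λ
#2 (-3,2): internal coord -3 + (2)·τ' = -4.236068; -4.236068 ∉ [-0.7, 0.9) → out
#3 (0,1): internal coord 0 + (1)·τ' = -0.618034; -0.618034 ∈ [-0.7, 0.9) → IN Λ
#4 (4,6): internal coord 4 + (6)·τ' = +0.291796; +0.291796 ∈ [-0.7, 0.9) → IN Λ
#5 (-4,-7): internal coord -4 + (-7)·τ' = +0.326238; +0.326238 ∈ [-0.7, 0.9) → IN Λ

1, 3, 4, 5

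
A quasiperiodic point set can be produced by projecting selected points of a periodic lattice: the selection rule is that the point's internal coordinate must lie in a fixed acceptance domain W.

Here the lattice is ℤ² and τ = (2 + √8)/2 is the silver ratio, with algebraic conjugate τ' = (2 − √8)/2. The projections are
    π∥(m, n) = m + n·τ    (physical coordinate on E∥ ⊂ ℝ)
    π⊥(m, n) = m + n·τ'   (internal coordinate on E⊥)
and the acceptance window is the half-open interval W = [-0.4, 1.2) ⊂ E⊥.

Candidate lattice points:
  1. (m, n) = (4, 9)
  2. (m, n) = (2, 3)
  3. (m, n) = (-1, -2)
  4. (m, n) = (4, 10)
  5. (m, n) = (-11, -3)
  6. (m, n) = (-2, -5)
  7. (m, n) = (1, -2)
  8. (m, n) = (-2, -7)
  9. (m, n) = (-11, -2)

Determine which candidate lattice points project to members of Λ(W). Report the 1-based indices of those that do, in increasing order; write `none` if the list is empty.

1, 2, 3, 4, 6, 8

Numerically τ ≈ 2.4142 and τ' = −1/τ ≈ -0.4142.
candidate 1: (m,n)=(4,9) → π∥ = 4+9·τ ≈ 25.7279, π⊥ = 4+9·τ' ≈ 0.2721 ∈ [-0.4, 1.2) ⇒ IN Λ
candidate 2: (m,n)=(2,3) → π∥ = 2+3·τ ≈ 9.2426, π⊥ = 2+3·τ' ≈ 0.7574 ∈ [-0.4, 1.2) ⇒ IN Λ
candidate 3: (m,n)=(-1,-2) → π∥ = -1-2·τ ≈ -5.8284, π⊥ = -1-2·τ' ≈ -0.1716 ∈ [-0.4, 1.2) ⇒ IN Λ
candidate 4: (m,n)=(4,10) → π∥ = 4+10·τ ≈ 28.1421, π⊥ = 4+10·τ' ≈ -0.1421 ∈ [-0.4, 1.2) ⇒ IN Λ
candidate 5: (m,n)=(-11,-3) → π∥ = -11-3·τ ≈ -18.2426, π⊥ = -11-3·τ' ≈ -9.7574 ∉ [-0.4, 1.2) ⇒ out
candidate 6: (m,n)=(-2,-5) → π∥ = -2-5·τ ≈ -14.0711, π⊥ = -2-5·τ' ≈ 0.0711 ∈ [-0.4, 1.2) ⇒ IN Λ
candidate 7: (m,n)=(1,-2) → π∥ = 1-2·τ ≈ -3.8284, π⊥ = 1-2·τ' ≈ 1.8284 ∉ [-0.4, 1.2) ⇒ out
candidate 8: (m,n)=(-2,-7) → π∥ = -2-7·τ ≈ -18.8995, π⊥ = -2-7·τ' ≈ 0.8995 ∈ [-0.4, 1.2) ⇒ IN Λ
candidate 9: (m,n)=(-11,-2) → π∥ = -11-2·τ ≈ -15.8284, π⊥ = -11-2·τ' ≈ -10.1716 ∉ [-0.4, 1.2) ⇒ out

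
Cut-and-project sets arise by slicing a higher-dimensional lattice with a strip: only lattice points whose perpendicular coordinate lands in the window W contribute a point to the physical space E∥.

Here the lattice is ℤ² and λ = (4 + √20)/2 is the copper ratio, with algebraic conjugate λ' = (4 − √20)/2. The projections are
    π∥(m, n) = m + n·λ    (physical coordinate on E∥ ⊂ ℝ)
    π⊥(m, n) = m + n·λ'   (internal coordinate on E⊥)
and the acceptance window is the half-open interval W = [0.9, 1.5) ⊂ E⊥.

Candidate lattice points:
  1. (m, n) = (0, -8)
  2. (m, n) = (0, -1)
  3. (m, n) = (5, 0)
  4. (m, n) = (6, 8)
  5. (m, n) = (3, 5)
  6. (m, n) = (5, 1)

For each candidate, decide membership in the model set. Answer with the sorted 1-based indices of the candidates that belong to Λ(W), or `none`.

λ' = (4−√20)/2 ≈ -0.2361.
[1] lift (0,-8): star map gives 1.8885; window check 0.9 ≤ 1.8885 < 1.5 is false → out
[2] lift (0,-1): star map gives 0.2361; window check 0.9 ≤ 0.2361 < 1.5 is false → out
[3] lift (5,0): star map gives 5.0000; window check 0.9 ≤ 5.0000 < 1.5 is false → out
[4] lift (6,8): star map gives 4.1115; window check 0.9 ≤ 4.1115 < 1.5 is false → out
[5] lift (3,5): star map gives 1.8197; window check 0.9 ≤ 1.8197 < 1.5 is false → out
[6] lift (5,1): star map gives 4.7639; window check 0.9 ≤ 4.7639 < 1.5 is false → out

none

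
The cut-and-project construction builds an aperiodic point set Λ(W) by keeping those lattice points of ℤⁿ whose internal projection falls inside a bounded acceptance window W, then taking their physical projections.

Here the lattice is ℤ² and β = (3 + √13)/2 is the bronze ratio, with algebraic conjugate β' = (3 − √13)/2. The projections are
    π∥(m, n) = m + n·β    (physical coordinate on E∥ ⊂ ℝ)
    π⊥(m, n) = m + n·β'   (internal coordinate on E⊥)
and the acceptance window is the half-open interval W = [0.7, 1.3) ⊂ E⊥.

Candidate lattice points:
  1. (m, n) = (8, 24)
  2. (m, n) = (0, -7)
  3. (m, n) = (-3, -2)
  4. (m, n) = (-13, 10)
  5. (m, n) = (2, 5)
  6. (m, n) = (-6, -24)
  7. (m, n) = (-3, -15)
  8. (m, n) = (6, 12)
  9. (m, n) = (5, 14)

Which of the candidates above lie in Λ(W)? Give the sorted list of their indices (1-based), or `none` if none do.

β' = (3−√13)/2 ≈ -0.302776.
#1 (8,24): internal coord 8 + (24)·β' = +0.733385; +0.733385 ∈ [0.7, 1.3) → IN Λ
#2 (0,-7): internal coord 0 + (-7)·β' = +2.119429; +2.119429 ∉ [0.7, 1.3) → out
#3 (-3,-2): internal coord -3 + (-2)·β' = -2.394449; -2.394449 ∉ [0.7, 1.3) → out
#4 (-13,10): internal coord -13 + (10)·β' = -16.027756; -16.027756 ∉ [0.7, 1.3) → out
#5 (2,5): internal coord 2 + (5)·β' = +0.486122; +0.486122 ∉ [0.7, 1.3) → out
#6 (-6,-24): internal coord -6 + (-24)·β' = +1.266615; +1.266615 ∈ [0.7, 1.3) → IN Λ
#7 (-3,-15): internal coord -3 + (-15)·β' = +1.541635; +1.541635 ∉ [0.7, 1.3) → out
#8 (6,12): internal coord 6 + (12)·β' = +2.366692; +2.366692 ∉ [0.7, 1.3) → out
#9 (5,14): internal coord 5 + (14)·β' = +0.761141; +0.761141 ∈ [0.7, 1.3) → IN Λ

1, 6, 9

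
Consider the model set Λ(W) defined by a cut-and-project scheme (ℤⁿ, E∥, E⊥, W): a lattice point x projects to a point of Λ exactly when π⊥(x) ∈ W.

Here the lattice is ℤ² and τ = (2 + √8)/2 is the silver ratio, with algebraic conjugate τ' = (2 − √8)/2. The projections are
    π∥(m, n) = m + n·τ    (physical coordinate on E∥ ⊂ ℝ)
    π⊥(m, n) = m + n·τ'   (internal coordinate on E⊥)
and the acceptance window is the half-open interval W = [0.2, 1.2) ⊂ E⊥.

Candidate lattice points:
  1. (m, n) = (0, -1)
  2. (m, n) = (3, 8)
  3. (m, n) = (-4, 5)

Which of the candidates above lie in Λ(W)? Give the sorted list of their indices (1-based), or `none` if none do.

1

Numerically τ ≈ 2.41421 and τ' = −1/τ ≈ -0.41421.
candidate 1: (m,n)=(0,-1) → π∥ = 0-1·τ ≈ -2.41421, π⊥ = 0-1·τ' ≈ 0.41421 ∈ [0.2, 1.2) ⇒ IN Λ
candidate 2: (m,n)=(3,8) → π∥ = 3+8·τ ≈ 22.31371, π⊥ = 3+8·τ' ≈ -0.31371 ∉ [0.2, 1.2) ⇒ out
candidate 3: (m,n)=(-4,5) → π∥ = -4+5·τ ≈ 8.07107, π⊥ = -4+5·τ' ≈ -6.07107 ∉ [0.2, 1.2) ⇒ out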